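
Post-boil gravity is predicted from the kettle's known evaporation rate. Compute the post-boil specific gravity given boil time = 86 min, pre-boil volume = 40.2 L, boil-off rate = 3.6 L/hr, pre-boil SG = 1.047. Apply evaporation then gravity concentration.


V_post = V_pre − rate·(t/60);  SG_post = 1 + (SG_pre−1)·V_pre/V_post
V_post = 40.2 − 3.6·(86/60) = 35.0400
SG_post = 1 + (1.047 − 1)·40.2/35.0400

1.0539


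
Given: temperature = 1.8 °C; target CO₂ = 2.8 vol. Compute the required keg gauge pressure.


psi = vols/(0.01821 + 0.09011·e^(−0.04·T)) − 14.695
psi = 2.8/(0.01821 + 0.09011·e^(−0.04·1.8)) − 14.695

12.7398 psi


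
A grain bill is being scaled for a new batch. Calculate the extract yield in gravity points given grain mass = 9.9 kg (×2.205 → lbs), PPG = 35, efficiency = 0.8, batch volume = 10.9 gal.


points = lbs × PPG × eff / vol
lbs = 9.9 × 2.205 = 21.8295
points = 21.8295 × 35 × 0.8 / 10.9

56.0758 points


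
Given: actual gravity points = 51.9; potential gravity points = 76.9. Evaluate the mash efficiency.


efficiency = actual / potential × 100
efficiency = 51.9 / 76.9 × 100

67.4902 %


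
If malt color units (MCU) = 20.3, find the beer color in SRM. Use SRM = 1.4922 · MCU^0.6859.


SRM = 1.4922 · 20.3^0.6859

11.7663 SRM


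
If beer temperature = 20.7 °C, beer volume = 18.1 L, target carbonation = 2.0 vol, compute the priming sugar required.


residual = 14.695·(0.01821 + 0.09011·e^(−0.04·T));  sugar = (target − residual)·4.0·V
residual = 14.695·(0.01821 + 0.09011·e^(−0.04·20.7)) = 0.8462
sugar = (2.0 − 0.8462)·4.0·18.1

83.5385 g


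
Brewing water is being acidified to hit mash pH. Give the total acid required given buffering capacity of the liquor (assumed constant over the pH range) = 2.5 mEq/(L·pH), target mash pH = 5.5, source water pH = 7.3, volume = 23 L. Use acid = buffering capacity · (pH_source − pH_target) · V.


acid = 2.5 · (7.3 − 5.5) · 23

103.5000 mEq


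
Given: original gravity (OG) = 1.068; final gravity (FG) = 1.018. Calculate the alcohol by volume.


ABV = (OG − FG) · 131.25
ABV = (1.068 − 1.018) · 131.25

6.5625 % ABV


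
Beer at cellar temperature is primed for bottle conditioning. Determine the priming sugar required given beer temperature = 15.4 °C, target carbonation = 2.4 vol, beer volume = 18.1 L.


residual = 14.695·(0.01821 + 0.09011·e^(−0.04·T));  sugar = (target − residual)·4.0·V
residual = 14.695·(0.01821 + 0.09011·e^(−0.04·15.4)) = 0.9828
sugar = (2.4 − 0.9828)·4.0·18.1

102.6068 g


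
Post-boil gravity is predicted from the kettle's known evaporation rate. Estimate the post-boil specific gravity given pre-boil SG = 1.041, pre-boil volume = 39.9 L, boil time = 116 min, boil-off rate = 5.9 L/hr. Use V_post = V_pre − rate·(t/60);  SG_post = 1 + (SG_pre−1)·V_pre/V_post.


V_post = 39.9 − 5.9·(116/60) = 28.4933
SG_post = 1 + (1.041 − 1)·39.9/28.4933

1.0574


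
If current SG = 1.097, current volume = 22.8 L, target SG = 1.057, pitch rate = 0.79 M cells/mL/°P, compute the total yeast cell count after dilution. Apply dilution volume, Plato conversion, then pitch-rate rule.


V_w = V·((SG_c−1)/(SG_t−1)−1);  °P = 259 − 259/SG_t;  cells = rate·(V+V_w)·°P
V_w = 22.8·((1.097−1)/(1.057−1)−1) = 16.0000
V_final = 22.8 + 16.0000 = 38.8000
°P = 259 − 259/1.057 = 13.9669
cells = 0.79·38.8000·13.9669

428.1130 billion cells


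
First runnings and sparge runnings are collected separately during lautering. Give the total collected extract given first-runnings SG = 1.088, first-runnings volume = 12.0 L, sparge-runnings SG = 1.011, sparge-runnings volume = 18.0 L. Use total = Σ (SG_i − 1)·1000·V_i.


first = (1.088 − 1)·1000·12.0 = 1056.0000
sparge = (1.011 − 1)·1000·18.0 = 198.0000
total = 1056.0000 + 198.0000

1254.0000 gravity·L


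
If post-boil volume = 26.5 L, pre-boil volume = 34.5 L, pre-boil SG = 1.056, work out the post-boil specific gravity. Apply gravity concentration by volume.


SG_post = 1 + (SG_pre − 1)·V_pre/V_post
pts_pre = (1.056 − 1)·1000 = 56.0000
pts_post = 56.0000·34.5/26.5 = 72.9057
SG_post = 1 + 72.9057/1000

1.0729


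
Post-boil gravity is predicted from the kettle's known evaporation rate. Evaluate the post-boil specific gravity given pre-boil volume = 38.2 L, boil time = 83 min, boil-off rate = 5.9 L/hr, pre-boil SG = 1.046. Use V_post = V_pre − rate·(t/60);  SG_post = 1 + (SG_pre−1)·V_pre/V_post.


V_post = 38.2 − 5.9·(83/60) = 30.0383
SG_post = 1 + (1.046 − 1)·38.2/30.0383

1.0585


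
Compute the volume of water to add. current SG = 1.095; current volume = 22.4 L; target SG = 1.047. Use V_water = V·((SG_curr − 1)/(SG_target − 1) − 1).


V_water = 22.4·((1.095 − 1)/(1.047 − 1) − 1)

22.8766 L


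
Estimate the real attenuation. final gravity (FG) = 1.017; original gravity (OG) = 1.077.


AA = (OG−FG)/(OG−1)·100;  RA = AA·0.8192
AA = (1.077 − 1.017)/(1.077 − 1)·100 = 77.9221
RA = 77.9221·0.8192

63.8338 %


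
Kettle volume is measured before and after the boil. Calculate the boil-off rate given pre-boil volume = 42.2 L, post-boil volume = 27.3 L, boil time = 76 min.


rate = (V_pre − V_post) / (t_min/60)
rate = (42.2 − 27.3) / (76/60)

11.7632 L/hr


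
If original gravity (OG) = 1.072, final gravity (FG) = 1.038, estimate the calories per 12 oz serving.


ABW = (OG−FG)·131.25·0.79/FG;  °P = 259 − 259/SG (for OG→OE and FG→AE);  RE = 0.1808·OE + 0.8192·AE;  Cal = (6.9·ABW + 4·(RE−0.1))·FG·3.55
ABW = (1.072 − 1.038)·131.25·0.79/1.038 = 3.3963
OE = 259 − 259/1.072 = 17.3955 °P
AE = 259 − 259/1.038 = 9.4817 °P
RE = 0.1808·17.3955 + 0.8192·9.4817 = 10.9125 °P
Cal = (6.9·3.3963 + 4·(10.9125−0.1))·1.038·3.55

245.7262 kcal


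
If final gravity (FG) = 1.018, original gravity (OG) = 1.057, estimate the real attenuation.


AA = (OG−FG)/(OG−1)·100;  RA = AA·0.8192
AA = (1.057 − 1.018)/(1.057 − 1)·100 = 68.4211
RA = 68.4211·0.8192

56.0505 %


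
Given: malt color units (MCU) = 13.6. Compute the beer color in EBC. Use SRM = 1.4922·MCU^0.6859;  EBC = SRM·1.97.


SRM = 1.4922·13.6^0.6859 = 8.9397
EBC = 8.9397·1.97

17.6111 EBC


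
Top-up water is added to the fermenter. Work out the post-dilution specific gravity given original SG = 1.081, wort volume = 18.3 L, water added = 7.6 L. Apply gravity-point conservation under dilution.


SG_new = 1 + (SG_old − 1)·V_old/(V_old + V_water)
pts = (1.081 − 1)·1000·18.3/(18.3 + 7.6) = 57.2317
SG_new = 1 + 57.2317/1000

1.0572


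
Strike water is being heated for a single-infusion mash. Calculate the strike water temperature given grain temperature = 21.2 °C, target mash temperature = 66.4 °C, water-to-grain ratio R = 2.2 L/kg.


T_strike = (0.41/R)·(T_mash − T_grain) + T_mash
T_strike = (0.41/2.2)·(66.4 − 21.2) + 66.4

74.8236 °C


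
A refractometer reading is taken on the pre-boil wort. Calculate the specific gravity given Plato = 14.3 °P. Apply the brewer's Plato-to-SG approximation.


SG = 259/(259 − P)
SG = 259/(259 − 14.3)

1.0584


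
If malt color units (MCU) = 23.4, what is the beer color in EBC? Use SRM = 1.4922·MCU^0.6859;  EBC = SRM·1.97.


SRM = 1.4922·23.4^0.6859 = 12.9710
EBC = 12.9710·1.97

25.5528 EBC


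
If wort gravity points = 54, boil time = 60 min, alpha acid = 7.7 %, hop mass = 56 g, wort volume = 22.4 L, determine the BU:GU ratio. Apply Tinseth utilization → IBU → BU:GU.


U = 1.65·0.000125^(GP/1000)·(1−e^(−0.04t))/4.15;  IBU = (α/100)·m·U·1000/V;  BU:GU = IBU/GP
U = 1.65·0.000125^(54/1000)·(1−e^(−0.04·60))/4.15 = 0.2225
IBU = (7.7/100)·56·0.2225·1000/22.4 = 42.8350
BU:GU = 42.8350/54

0.7932


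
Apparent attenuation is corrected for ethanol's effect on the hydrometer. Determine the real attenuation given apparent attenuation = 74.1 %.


RA = AA · 0.8192
RA = 74.1 · 0.8192

60.7027 %


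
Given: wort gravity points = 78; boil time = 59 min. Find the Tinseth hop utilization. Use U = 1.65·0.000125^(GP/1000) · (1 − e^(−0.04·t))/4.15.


bigness = 1.65·0.000125^(78/1000) = 0.8185
boil_factor = (1 − e^(−0.04·59))/4.15 = 0.2182
U = 0.8185 · 0.2182

0.1786


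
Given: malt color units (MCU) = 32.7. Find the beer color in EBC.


SRM = 1.4922·MCU^0.6859;  EBC = SRM·1.97
SRM = 1.4922·32.7^0.6859 = 16.3176
EBC = 16.3176·1.97

32.1456 EBC


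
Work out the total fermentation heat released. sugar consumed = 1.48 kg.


Q = m_sugar · 590 kJ/kg
Q = 1.48 · 590

873.2000 kJ


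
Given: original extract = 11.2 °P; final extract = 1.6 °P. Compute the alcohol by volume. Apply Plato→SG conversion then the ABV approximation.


SG = 259/(259 − P);  ABV = (OG − FG)·131.25
OG = 259/(259 − 11.2) = 1.0452
FG = 259/(259 − 1.6) = 1.0062
ABV = (1.0452 − 1.0062)·131.25

5.1164 % ABV


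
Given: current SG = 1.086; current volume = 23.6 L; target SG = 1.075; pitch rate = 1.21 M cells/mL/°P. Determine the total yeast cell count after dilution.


V_w = V·((SG_c−1)/(SG_t−1)−1);  °P = 259 − 259/SG_t;  cells = rate·(V+V_w)·°P
V_w = 23.6·((1.086−1)/(1.075−1)−1) = 3.4613
V_final = 23.6 + 3.4613 = 27.0613
°P = 259 − 259/1.075 = 18.0698
cells = 1.21·27.0613·18.0698

591.6803 billion cells


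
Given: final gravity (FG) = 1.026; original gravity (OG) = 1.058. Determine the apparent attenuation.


AA = (OG − FG)/(OG − 1) · 100
AA = (1.058 − 1.026)/(1.058 − 1) · 100

55.1724 %


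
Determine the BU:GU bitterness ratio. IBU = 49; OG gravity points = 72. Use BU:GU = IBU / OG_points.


BU:GU = 49 / 72

0.6806


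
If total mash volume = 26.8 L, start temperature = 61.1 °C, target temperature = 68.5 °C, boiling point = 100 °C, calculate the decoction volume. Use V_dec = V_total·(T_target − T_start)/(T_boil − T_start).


V_dec = 26.8·(68.5 − 61.1)/(100 − 61.1)

5.0982 L


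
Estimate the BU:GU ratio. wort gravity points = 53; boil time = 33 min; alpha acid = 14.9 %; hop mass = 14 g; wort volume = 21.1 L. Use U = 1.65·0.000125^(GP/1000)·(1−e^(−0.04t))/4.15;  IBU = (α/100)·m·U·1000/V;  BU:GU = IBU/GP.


U = 1.65·0.000125^(53/1000)·(1−e^(−0.04·33))/4.15 = 0.1810
IBU = (14.9/100)·14·0.1810·1000/21.1 = 17.8907
BU:GU = 17.8907/53

0.3376


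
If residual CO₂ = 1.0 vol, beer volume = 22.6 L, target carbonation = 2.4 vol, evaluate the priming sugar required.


sugar = (target − residual)·4.0·V
sugar = (2.4 − 1.0)·4.0·22.6

126.5600 g


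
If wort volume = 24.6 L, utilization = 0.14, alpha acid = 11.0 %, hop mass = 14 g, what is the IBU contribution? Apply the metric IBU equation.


IBU = (α/100)·mass·U·1000 / V
IBU = (11.0/100)·14·0.14·1000 / 24.6

8.7642 IBU


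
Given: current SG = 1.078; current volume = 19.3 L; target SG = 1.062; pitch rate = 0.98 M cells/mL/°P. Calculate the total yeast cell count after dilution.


V_w = V·((SG_c−1)/(SG_t−1)−1);  °P = 259 − 259/SG_t;  cells = rate·(V+V_w)·°P
V_w = 19.3·((1.078−1)/(1.062−1)−1) = 4.9806
V_final = 19.3 + 4.9806 = 24.2806
°P = 259 − 259/1.062 = 15.1205
cells = 0.98·24.2806·15.1205

359.7934 billion cells


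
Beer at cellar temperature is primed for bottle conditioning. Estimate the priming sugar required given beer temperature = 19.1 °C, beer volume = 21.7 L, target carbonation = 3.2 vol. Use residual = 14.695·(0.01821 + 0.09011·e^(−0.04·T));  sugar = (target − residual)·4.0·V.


residual = 14.695·(0.01821 + 0.09011·e^(−0.04·19.1)) = 0.8844
sugar = (3.2 − 0.8844)·4.0·21.7

200.9948 g


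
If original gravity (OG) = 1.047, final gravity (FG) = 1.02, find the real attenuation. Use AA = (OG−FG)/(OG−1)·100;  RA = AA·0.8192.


AA = (1.047 − 1.02)/(1.047 − 1)·100 = 57.4468
RA = 57.4468·0.8192

47.0604 %


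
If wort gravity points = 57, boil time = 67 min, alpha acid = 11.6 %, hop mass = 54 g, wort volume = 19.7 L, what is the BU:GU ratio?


U = 1.65·0.000125^(GP/1000)·(1−e^(−0.04t))/4.15;  IBU = (α/100)·m·U·1000/V;  BU:GU = IBU/GP
U = 1.65·0.000125^(57/1000)·(1−e^(−0.04·67))/4.15 = 0.2219
IBU = (11.6/100)·54·0.2219·1000/19.7 = 70.5503
BU:GU = 70.5503/57

1.2377


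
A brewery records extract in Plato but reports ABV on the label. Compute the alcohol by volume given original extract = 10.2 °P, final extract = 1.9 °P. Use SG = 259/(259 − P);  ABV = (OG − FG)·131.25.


OG = 259/(259 − 10.2) = 1.0410
FG = 259/(259 − 1.9) = 1.0074
ABV = (1.0410 − 1.0074)·131.25

4.4109 % ABV


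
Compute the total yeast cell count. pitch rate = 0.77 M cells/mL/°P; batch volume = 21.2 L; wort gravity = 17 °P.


cells (billions) = rate · V_L · °P
cells = 0.77 · 21.2 · 17

277.5080 billion cells


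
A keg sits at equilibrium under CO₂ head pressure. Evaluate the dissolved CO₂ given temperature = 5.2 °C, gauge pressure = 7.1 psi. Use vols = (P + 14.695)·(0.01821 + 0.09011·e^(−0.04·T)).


vols = (7.1 + 14.695)·(0.01821 + 0.09011·e^(−0.04·5.2))

1.9920 volumes


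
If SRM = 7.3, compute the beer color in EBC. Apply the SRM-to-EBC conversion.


EBC = SRM · 1.97
EBC = 7.3 · 1.97

14.3810 EBC


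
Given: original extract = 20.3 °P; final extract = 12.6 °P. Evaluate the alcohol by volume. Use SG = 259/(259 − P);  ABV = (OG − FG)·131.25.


OG = 259/(259 − 20.3) = 1.0850
FG = 259/(259 − 12.6) = 1.0511
ABV = (1.0850 − 1.0511)·131.25

4.4504 % ABV


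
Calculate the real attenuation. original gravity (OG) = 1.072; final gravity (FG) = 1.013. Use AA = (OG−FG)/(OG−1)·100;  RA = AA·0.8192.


AA = (1.072 − 1.013)/(1.072 − 1)·100 = 81.9444
RA = 81.9444·0.8192

67.1289 %


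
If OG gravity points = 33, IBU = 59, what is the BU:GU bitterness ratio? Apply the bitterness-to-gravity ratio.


BU:GU = IBU / OG_points
BU:GU = 59 / 33

1.7879


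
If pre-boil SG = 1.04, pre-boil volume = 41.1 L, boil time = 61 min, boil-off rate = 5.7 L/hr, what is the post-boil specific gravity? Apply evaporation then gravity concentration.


V_post = V_pre − rate·(t/60);  SG_post = 1 + (SG_pre−1)·V_pre/V_post
V_post = 41.1 − 5.7·(61/60) = 35.3050
SG_post = 1 + (1.04 − 1)·41.1/35.3050

1.0466


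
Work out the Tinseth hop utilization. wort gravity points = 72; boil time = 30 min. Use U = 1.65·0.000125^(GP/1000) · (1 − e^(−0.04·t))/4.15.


bigness = 1.65·0.000125^(72/1000) = 0.8639
boil_factor = (1 − e^(−0.04·30))/4.15 = 0.1684
U = 0.8639 · 0.1684

0.1455


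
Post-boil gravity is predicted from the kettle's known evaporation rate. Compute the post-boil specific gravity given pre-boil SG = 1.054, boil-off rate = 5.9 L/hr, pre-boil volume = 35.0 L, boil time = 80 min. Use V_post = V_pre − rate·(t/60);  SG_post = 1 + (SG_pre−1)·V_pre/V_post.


V_post = 35.0 − 5.9·(80/60) = 27.1333
SG_post = 1 + (1.054 − 1)·35.0/27.1333

1.0697


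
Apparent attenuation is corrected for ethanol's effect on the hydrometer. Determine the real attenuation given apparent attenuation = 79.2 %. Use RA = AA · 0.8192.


RA = 79.2 · 0.8192

64.8806 %


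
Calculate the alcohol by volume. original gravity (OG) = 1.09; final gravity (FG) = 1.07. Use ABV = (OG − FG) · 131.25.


ABV = (1.09 − 1.07) · 131.25

2.6250 % ABV


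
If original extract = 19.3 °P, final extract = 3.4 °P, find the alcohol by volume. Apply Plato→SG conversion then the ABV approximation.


SG = 259/(259 − P);  ABV = (OG − FG)·131.25
OG = 259/(259 − 19.3) = 1.0805
FG = 259/(259 − 3.4) = 1.0133
ABV = (1.0805 − 1.0133)·131.25

8.8220 % ABV


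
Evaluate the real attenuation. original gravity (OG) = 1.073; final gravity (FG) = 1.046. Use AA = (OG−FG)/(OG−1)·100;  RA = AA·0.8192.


AA = (1.073 − 1.046)/(1.073 − 1)·100 = 36.9863
RA = 36.9863·0.8192

30.2992 %


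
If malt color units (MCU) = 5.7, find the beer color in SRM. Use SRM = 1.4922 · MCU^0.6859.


SRM = 1.4922 · 5.7^0.6859

4.9236 SRM


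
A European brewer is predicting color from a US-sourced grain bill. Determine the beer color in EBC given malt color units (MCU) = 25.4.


SRM = 1.4922·MCU^0.6859;  EBC = SRM·1.97
SRM = 1.4922·25.4^0.6859 = 13.7215
EBC = 13.7215·1.97

27.0314 EBC


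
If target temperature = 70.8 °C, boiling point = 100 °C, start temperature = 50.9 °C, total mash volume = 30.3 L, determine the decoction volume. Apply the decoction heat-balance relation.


V_dec = V_total·(T_target − T_start)/(T_boil − T_start)
V_dec = 30.3·(70.8 − 50.9)/(100 − 50.9)

12.2804 L


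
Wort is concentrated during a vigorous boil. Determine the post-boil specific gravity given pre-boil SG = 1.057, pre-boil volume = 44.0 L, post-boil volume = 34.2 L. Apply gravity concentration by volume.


SG_post = 1 + (SG_pre − 1)·V_pre/V_post
pts_pre = (1.057 − 1)·1000 = 57.0000
pts_post = 57.0000·44.0/34.2 = 73.3333
SG_post = 1 + 73.3333/1000

1.0733


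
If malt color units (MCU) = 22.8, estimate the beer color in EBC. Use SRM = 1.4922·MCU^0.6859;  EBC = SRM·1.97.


SRM = 1.4922·22.8^0.6859 = 12.7419
EBC = 12.7419·1.97

25.1016 EBC


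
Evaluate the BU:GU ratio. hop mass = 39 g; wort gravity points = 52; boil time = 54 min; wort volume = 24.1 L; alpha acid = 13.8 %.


U = 1.65·0.000125^(GP/1000)·(1−e^(−0.04t))/4.15;  IBU = (α/100)·m·U·1000/V;  BU:GU = IBU/GP
U = 1.65·0.000125^(52/1000)·(1−e^(−0.04·54))/4.15 = 0.2204
IBU = (13.8/100)·39·0.2204·1000/24.1 = 49.2250
BU:GU = 49.2250/52

0.9466


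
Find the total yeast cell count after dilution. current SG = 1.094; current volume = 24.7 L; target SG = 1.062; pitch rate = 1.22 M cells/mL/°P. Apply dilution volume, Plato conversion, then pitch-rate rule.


V_w = V·((SG_c−1)/(SG_t−1)−1);  °P = 259 − 259/SG_t;  cells = rate·(V+V_w)·°P
V_w = 24.7·((1.094−1)/(1.062−1)−1) = 12.7484
V_final = 24.7 + 12.7484 = 37.4484
°P = 259 − 259/1.062 = 15.1205
cells = 1.22·37.4484·15.1205

690.8120 billion cells


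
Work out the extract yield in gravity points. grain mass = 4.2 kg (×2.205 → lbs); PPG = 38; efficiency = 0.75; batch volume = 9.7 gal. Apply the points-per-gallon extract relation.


points = lbs × PPG × eff / vol
lbs = 4.2 × 2.205 = 9.2610
points = 9.2610 × 38 × 0.75 / 9.7

27.2102 points


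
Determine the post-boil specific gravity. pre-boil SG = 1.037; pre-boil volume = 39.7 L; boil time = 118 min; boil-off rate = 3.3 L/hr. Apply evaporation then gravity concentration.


V_post = V_pre − rate·(t/60);  SG_post = 1 + (SG_pre−1)·V_pre/V_post
V_post = 39.7 − 3.3·(118/60) = 33.2100
SG_post = 1 + (1.037 − 1)·39.7/33.2100

1.0442


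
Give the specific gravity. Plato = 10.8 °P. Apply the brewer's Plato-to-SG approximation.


SG = 259/(259 − P)
SG = 259/(259 − 10.8)

1.0435


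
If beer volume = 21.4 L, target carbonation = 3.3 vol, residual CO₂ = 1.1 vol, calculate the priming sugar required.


sugar = (target − residual)·4.0·V
sugar = (3.3 − 1.1)·4.0·21.4

188.3200 g


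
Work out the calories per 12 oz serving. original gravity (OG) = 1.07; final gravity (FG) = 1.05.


ABW = (OG−FG)·131.25·0.79/FG;  °P = 259 − 259/SG (for OG→OE and FG→AE);  RE = 0.1808·OE + 0.8192·AE;  Cal = (6.9·ABW + 4·(RE−0.1))·FG·3.55
ABW = (1.07 − 1.05)·131.25·0.79/1.05 = 1.9750
OE = 259 − 259/1.07 = 16.9439 °P
AE = 259 − 259/1.05 = 12.3333 °P
RE = 0.1808·16.9439 + 0.8192·12.3333 = 13.1669 °P
Cal = (6.9·1.9750 + 4·(13.1669−0.1))·1.05·3.55

245.6244 kcal


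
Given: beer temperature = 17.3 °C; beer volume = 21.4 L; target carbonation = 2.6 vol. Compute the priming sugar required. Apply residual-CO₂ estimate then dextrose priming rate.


residual = 14.695·(0.01821 + 0.09011·e^(−0.04·T));  sugar = (target − residual)·4.0·V
residual = 14.695·(0.01821 + 0.09011·e^(−0.04·17.3)) = 0.9304
sugar = (2.6 − 0.9304)·4.0·21.4

142.9144 g


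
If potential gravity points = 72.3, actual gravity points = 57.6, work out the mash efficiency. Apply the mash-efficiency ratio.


efficiency = actual / potential × 100
efficiency = 57.6 / 72.3 × 100

79.6680 %


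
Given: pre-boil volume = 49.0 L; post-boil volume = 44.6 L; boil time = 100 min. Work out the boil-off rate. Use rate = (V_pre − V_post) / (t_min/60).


rate = (49.0 − 44.6) / (100/60)

2.6400 L/hr


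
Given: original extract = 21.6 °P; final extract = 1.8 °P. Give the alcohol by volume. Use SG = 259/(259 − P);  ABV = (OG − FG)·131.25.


OG = 259/(259 − 21.6) = 1.0910
FG = 259/(259 − 1.8) = 1.0070
ABV = (1.0910 − 1.0070)·131.25

11.0233 % ABV


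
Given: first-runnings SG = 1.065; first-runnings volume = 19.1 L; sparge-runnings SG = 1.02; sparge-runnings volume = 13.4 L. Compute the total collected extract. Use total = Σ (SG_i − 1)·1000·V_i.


first = (1.065 − 1)·1000·19.1 = 1241.5000
sparge = (1.02 − 1)·1000·13.4 = 268.0000
total = 1241.5000 + 268.0000

1509.5000 gravity·L


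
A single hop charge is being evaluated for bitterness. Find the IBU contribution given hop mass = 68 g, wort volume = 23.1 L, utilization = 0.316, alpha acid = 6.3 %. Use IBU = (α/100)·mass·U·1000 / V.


IBU = (6.3/100)·68·0.316·1000 / 23.1

58.6036 IBU


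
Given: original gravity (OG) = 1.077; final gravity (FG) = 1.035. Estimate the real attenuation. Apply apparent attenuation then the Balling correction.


AA = (OG−FG)/(OG−1)·100;  RA = AA·0.8192
AA = (1.077 − 1.035)/(1.077 − 1)·100 = 54.5455
RA = 54.5455·0.8192

44.6836 %


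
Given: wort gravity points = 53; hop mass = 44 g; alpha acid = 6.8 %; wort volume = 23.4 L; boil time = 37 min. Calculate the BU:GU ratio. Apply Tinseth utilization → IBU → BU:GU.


U = 1.65·0.000125^(GP/1000)·(1−e^(−0.04t))/4.15;  IBU = (α/100)·m·U·1000/V;  BU:GU = IBU/GP
U = 1.65·0.000125^(53/1000)·(1−e^(−0.04·37))/4.15 = 0.1907
IBU = (6.8/100)·44·0.1907·1000/23.4 = 24.3859
BU:GU = 24.3859/53

0.4601


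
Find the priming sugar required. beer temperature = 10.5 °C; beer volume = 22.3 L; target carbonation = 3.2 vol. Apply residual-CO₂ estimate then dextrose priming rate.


residual = 14.695·(0.01821 + 0.09011·e^(−0.04·T));  sugar = (target − residual)·4.0·V
residual = 14.695·(0.01821 + 0.09011·e^(−0.04·10.5)) = 1.1376
sugar = (3.2 − 1.1376)·4.0·22.3

183.9629 g


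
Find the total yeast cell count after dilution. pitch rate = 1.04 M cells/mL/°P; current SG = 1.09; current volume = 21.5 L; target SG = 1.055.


V_w = V·((SG_c−1)/(SG_t−1)−1);  °P = 259 − 259/SG_t;  cells = rate·(V+V_w)·°P
V_w = 21.5·((1.09−1)/(1.055−1)−1) = 13.6818
V_final = 21.5 + 13.6818 = 35.1818
°P = 259 − 259/1.055 = 13.5024
cells = 1.04·35.1818·13.5024

494.0394 billion cells


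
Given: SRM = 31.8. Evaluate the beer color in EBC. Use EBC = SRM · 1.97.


EBC = 31.8 · 1.97

62.6460 EBC


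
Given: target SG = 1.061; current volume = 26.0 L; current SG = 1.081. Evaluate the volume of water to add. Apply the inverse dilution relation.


V_water = V·((SG_curr − 1)/(SG_target − 1) − 1)
V_water = 26.0·((1.081 − 1)/(1.061 − 1) − 1)

8.5246 L


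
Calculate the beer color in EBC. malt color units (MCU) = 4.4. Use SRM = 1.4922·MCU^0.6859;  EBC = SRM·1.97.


SRM = 1.4922·4.4^0.6859 = 4.1226
EBC = 4.1226·1.97

8.1215 EBC


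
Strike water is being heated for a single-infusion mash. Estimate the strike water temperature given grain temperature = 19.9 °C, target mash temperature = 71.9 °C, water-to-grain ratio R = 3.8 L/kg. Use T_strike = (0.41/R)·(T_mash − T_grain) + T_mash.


T_strike = (0.41/3.8)·(71.9 − 19.9) + 71.9

77.5105 °C


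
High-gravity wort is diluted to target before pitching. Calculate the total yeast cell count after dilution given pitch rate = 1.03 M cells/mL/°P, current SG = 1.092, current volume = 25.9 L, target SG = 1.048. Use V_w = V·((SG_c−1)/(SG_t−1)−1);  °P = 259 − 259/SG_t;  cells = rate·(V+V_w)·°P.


V_w = 25.9·((1.092−1)/(1.048−1)−1) = 23.7417
V_final = 25.9 + 23.7417 = 49.6417
°P = 259 − 259/1.048 = 11.8626
cells = 1.03·49.6417·11.8626

606.5454 billion cells


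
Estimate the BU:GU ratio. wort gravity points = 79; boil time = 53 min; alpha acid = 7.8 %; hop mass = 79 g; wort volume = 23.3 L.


U = 1.65·0.000125^(GP/1000)·(1−e^(−0.04t))/4.15;  IBU = (α/100)·m·U·1000/V;  BU:GU = IBU/GP
U = 1.65·0.000125^(79/1000)·(1−e^(−0.04·53))/4.15 = 0.1720
IBU = (7.8/100)·79·0.1720·1000/23.3 = 45.4909
BU:GU = 45.4909/79

0.5758


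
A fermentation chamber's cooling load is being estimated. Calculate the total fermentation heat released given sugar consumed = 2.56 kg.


Q = m_sugar · 590 kJ/kg
Q = 2.56 · 590

1510.4000 kJ


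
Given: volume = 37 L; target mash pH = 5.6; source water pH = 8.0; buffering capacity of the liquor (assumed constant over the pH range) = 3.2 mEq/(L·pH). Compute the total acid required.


acid = buffering capacity · (pH_source − pH_target) · V
acid = 3.2 · (8.0 − 5.6) · 37

284.1600 mEq


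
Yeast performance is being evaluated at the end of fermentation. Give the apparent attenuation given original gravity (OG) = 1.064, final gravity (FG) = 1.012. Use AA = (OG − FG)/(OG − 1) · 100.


AA = (1.064 − 1.012)/(1.064 − 1) · 100

81.2500 %


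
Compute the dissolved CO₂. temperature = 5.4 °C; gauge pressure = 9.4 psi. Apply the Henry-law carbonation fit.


vols = (P + 14.695)·(0.01821 + 0.09011·e^(−0.04·T))
vols = (9.4 + 14.695)·(0.01821 + 0.09011·e^(−0.04·5.4))

2.1882 volumes


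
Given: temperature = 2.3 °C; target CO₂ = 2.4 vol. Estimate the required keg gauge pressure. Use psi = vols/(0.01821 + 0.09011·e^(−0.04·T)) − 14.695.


psi = 2.4/(0.01821 + 0.09011·e^(−0.04·2.3)) − 14.695

9.2094 psi


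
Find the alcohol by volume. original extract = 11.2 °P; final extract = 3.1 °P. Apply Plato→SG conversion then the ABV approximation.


SG = 259/(259 − P);  ABV = (OG − FG)·131.25
OG = 259/(259 − 11.2) = 1.0452
FG = 259/(259 − 3.1) = 1.0121
ABV = (1.0452 − 1.0121)·131.25

4.3422 % ABV


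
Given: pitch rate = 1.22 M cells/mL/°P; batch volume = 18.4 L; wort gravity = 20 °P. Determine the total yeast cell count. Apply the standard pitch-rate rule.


cells (billions) = rate · V_L · °P
cells = 1.22 · 18.4 · 20

448.9600 billion cells


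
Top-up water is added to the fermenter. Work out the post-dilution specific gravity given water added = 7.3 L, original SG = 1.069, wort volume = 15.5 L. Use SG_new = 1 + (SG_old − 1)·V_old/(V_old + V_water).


pts = (1.069 − 1)·1000·15.5/(15.5 + 7.3) = 46.9079
SG_new = 1 + 46.9079/1000

1.0469


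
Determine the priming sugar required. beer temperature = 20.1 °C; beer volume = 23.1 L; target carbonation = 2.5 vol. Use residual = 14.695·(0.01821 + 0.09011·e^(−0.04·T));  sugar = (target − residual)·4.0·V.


residual = 14.695·(0.01821 + 0.09011·e^(−0.04·20.1)) = 0.8602
sugar = (2.5 − 0.8602)·4.0·23.1

151.5169 g


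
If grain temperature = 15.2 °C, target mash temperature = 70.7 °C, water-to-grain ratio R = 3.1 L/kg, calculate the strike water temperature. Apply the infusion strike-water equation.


T_strike = (0.41/R)·(T_mash − T_grain) + T_mash
T_strike = (0.41/3.1)·(70.7 − 15.2) + 70.7

78.0403 °C


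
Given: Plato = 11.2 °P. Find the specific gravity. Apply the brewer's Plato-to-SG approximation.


SG = 259/(259 − P)
SG = 259/(259 − 11.2)

1.0452


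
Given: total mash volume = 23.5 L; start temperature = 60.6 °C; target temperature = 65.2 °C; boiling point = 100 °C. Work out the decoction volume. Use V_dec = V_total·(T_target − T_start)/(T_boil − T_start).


V_dec = 23.5·(65.2 − 60.6)/(100 − 60.6)

2.7437 L


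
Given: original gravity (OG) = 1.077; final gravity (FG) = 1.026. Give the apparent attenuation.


AA = (OG − FG)/(OG − 1) · 100
AA = (1.077 − 1.026)/(1.077 − 1) · 100

66.2338 %


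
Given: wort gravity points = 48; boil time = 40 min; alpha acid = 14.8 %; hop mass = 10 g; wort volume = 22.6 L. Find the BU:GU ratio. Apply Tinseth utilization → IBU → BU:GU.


U = 1.65·0.000125^(GP/1000)·(1−e^(−0.04t))/4.15;  IBU = (α/100)·m·U·1000/V;  BU:GU = IBU/GP
U = 1.65·0.000125^(48/1000)·(1−e^(−0.04·40))/4.15 = 0.2061
IBU = (14.8/100)·10·0.2061·1000/22.6 = 13.4990
BU:GU = 13.4990/48

0.2812


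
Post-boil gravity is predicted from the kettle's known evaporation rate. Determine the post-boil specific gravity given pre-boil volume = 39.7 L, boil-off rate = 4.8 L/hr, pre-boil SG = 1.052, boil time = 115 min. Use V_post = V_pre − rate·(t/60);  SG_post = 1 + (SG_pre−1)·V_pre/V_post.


V_post = 39.7 − 4.8·(115/60) = 30.5000
SG_post = 1 + (1.052 − 1)·39.7/30.5000

1.0677


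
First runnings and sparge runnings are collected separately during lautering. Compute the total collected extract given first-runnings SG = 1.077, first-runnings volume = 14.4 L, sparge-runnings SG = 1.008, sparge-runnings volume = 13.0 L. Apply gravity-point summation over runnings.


total = Σ (SG_i − 1)·1000·V_i
first = (1.077 − 1)·1000·14.4 = 1108.8000
sparge = (1.008 − 1)·1000·13.0 = 104.0000
total = 1108.8000 + 104.0000

1212.8000 gravity·L


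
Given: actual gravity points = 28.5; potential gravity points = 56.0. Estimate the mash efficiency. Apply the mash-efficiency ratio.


efficiency = actual / potential × 100
efficiency = 28.5 / 56.0 × 100

50.8929 %


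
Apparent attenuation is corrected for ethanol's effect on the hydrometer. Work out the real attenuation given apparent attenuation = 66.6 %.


RA = AA · 0.8192
RA = 66.6 · 0.8192

54.5587 %


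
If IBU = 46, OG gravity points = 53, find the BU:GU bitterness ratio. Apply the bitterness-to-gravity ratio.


BU:GU = IBU / OG_points
BU:GU = 46 / 53

0.8679


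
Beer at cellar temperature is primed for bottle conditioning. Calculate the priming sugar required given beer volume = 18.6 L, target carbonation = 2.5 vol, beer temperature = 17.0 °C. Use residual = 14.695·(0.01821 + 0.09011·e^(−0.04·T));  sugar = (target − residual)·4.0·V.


residual = 14.695·(0.01821 + 0.09011·e^(−0.04·17.0)) = 0.9384
sugar = (2.5 − 0.9384)·4.0·18.6

116.1800 g


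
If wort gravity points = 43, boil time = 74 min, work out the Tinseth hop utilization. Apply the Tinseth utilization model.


U = 1.65·0.000125^(GP/1000) · (1 − e^(−0.04·t))/4.15
bigness = 1.65·0.000125^(43/1000) = 1.1211
boil_factor = (1 − e^(−0.04·74))/4.15 = 0.2285
U = 1.1211 · 0.2285

0.2561


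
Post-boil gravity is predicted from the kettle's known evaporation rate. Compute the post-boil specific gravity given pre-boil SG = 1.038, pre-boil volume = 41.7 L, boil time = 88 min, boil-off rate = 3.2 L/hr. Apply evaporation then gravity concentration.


V_post = V_pre − rate·(t/60);  SG_post = 1 + (SG_pre−1)·V_pre/V_post
V_post = 41.7 − 3.2·(88/60) = 37.0067
SG_post = 1 + (1.038 − 1)·41.7/37.0067

1.0428


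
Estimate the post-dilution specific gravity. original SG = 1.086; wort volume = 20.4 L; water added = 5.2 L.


SG_new = 1 + (SG_old − 1)·V_old/(V_old + V_water)
pts = (1.086 − 1)·1000·20.4/(20.4 + 5.2) = 68.5313
SG_new = 1 + 68.5313/1000

1.0685


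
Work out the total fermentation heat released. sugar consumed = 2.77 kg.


Q = m_sugar · 590 kJ/kg
Q = 2.77 · 590

1634.3000 kJ


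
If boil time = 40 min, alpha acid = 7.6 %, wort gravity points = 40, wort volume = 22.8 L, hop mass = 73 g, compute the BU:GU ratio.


U = 1.65·0.000125^(GP/1000)·(1−e^(−0.04t))/4.15;  IBU = (α/100)·m·U·1000/V;  BU:GU = IBU/GP
U = 1.65·0.000125^(40/1000)·(1−e^(−0.04·40))/4.15 = 0.2215
IBU = (7.6/100)·73·0.2215·1000/22.8 = 53.8981
BU:GU = 53.8981/40

1.3475


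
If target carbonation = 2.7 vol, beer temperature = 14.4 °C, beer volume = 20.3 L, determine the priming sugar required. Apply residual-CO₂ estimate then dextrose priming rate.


residual = 14.695·(0.01821 + 0.09011·e^(−0.04·T));  sugar = (target − residual)·4.0·V
residual = 14.695·(0.01821 + 0.09011·e^(−0.04·14.4)) = 1.0120
sugar = (2.7 − 1.0120)·4.0·20.3

137.0684 g


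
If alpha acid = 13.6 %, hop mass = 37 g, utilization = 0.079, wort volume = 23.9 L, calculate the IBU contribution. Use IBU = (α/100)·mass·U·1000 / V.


IBU = (13.6/100)·37·0.079·1000 / 23.9

16.6330 IBU


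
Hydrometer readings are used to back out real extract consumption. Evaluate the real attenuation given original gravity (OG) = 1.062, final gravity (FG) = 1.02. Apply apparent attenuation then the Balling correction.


AA = (OG−FG)/(OG−1)·100;  RA = AA·0.8192
AA = (1.062 − 1.02)/(1.062 − 1)·100 = 67.7419
RA = 67.7419·0.8192

55.4942 %


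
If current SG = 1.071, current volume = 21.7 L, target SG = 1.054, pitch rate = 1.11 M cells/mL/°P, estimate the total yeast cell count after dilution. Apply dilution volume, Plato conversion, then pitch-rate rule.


V_w = V·((SG_c−1)/(SG_t−1)−1);  °P = 259 − 259/SG_t;  cells = rate·(V+V_w)·°P
V_w = 21.7·((1.071−1)/(1.054−1)−1) = 6.8315
V_final = 21.7 + 6.8315 = 28.5315
°P = 259 − 259/1.054 = 13.2694
cells = 1.11·28.5315·13.2694

420.2427 billion cells


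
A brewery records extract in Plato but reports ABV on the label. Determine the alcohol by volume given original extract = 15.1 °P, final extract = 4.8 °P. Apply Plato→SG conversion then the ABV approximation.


SG = 259/(259 − P);  ABV = (OG − FG)·131.25
OG = 259/(259 − 15.1) = 1.0619
FG = 259/(259 − 4.8) = 1.0189
ABV = (1.0619 − 1.0189)·131.25

5.6474 % ABV


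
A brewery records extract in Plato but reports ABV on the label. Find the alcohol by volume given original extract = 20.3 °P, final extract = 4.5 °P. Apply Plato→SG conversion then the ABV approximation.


SG = 259/(259 − P);  ABV = (OG − FG)·131.25
OG = 259/(259 − 20.3) = 1.0850
FG = 259/(259 − 4.5) = 1.0177
ABV = (1.0850 − 1.0177)·131.25

8.8413 % ABV


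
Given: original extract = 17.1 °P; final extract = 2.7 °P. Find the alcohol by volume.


SG = 259/(259 − P);  ABV = (OG − FG)·131.25
OG = 259/(259 − 17.1) = 1.0707
FG = 259/(259 − 2.7) = 1.0105
ABV = (1.0707 − 1.0105)·131.25

7.8955 % ABV


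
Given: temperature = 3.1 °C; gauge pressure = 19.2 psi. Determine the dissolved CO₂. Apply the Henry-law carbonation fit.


vols = (P + 14.695)·(0.01821 + 0.09011·e^(−0.04·T))
vols = (19.2 + 14.695)·(0.01821 + 0.09011·e^(−0.04·3.1))

3.3153 volumes


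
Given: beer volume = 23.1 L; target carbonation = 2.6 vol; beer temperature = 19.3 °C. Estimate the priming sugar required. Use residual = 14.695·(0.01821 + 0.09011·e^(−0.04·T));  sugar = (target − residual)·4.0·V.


residual = 14.695·(0.01821 + 0.09011·e^(−0.04·19.3)) = 0.8795
sugar = (2.6 − 0.8795)·4.0·23.1

158.9763 g


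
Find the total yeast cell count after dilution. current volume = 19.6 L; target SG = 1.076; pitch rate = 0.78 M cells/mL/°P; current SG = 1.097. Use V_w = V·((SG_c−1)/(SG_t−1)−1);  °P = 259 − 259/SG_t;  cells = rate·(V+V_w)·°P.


V_w = 19.6·((1.097−1)/(1.076−1)−1) = 5.4158
V_final = 19.6 + 5.4158 = 25.0158
°P = 259 − 259/1.076 = 18.2937
cells = 0.78·25.0158·18.2937

356.9521 billion cells


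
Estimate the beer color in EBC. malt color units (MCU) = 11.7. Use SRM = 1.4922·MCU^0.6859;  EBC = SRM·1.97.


SRM = 1.4922·11.7^0.6859 = 8.0630
EBC = 8.0630·1.97

15.8841 EBC


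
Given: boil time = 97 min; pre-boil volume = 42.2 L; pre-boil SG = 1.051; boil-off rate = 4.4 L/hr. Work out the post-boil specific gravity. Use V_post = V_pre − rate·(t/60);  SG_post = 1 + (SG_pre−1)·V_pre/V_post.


V_post = 42.2 − 4.4·(97/60) = 35.0867
SG_post = 1 + (1.051 − 1)·42.2/35.0867

1.0613


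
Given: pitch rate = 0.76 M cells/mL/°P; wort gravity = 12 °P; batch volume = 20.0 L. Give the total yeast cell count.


cells (billions) = rate · V_L · °P
cells = 0.76 · 20.0 · 12

182.4000 billion cells


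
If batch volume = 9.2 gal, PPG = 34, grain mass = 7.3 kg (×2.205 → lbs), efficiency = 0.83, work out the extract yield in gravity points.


points = lbs × PPG × eff / vol
lbs = 7.3 × 2.205 = 16.0965
points = 16.0965 × 34 × 0.83 / 9.2

49.3743 points


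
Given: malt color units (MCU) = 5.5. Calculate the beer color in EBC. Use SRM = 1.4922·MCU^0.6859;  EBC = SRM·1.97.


SRM = 1.4922·5.5^0.6859 = 4.8044
EBC = 4.8044·1.97

9.4647 EBC


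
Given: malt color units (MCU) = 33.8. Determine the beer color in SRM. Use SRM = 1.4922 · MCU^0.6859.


SRM = 1.4922 · 33.8^0.6859

16.6921 SRM


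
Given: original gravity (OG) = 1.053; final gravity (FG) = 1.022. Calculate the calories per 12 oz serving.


ABW = (OG−FG)·131.25·0.79/FG;  °P = 259 − 259/SG (for OG→OE and FG→AE);  RE = 0.1808·OE + 0.8192·AE;  Cal = (6.9·ABW + 4·(RE−0.1))·FG·3.55
ABW = (1.053 − 1.022)·131.25·0.79/1.022 = 3.1451
OE = 259 − 259/1.053 = 13.0361 °P
AE = 259 − 259/1.022 = 5.5753 °P
RE = 0.1808·13.0361 + 0.8192·5.5753 = 6.9242 °P
Cal = (6.9·3.1451 + 4·(6.9242−0.1))·1.022·3.55

177.7708 kcal


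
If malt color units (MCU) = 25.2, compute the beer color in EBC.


SRM = 1.4922·MCU^0.6859;  EBC = SRM·1.97
SRM = 1.4922·25.2^0.6859 = 13.6473
EBC = 13.6473·1.97

26.8852 EBC


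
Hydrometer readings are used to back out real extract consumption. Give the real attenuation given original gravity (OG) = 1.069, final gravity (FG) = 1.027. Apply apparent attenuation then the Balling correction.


AA = (OG−FG)/(OG−1)·100;  RA = AA·0.8192
AA = (1.069 − 1.027)/(1.069 − 1)·100 = 60.8696
RA = 60.8696·0.8192

49.8643 %


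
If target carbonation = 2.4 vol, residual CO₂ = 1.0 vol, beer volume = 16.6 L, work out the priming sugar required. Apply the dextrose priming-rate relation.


sugar = (target − residual)·4.0·V
sugar = (2.4 − 1.0)·4.0·16.6

92.9600 g


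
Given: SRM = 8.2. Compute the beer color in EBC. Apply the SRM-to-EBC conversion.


EBC = SRM · 1.97
EBC = 8.2 · 1.97

16.1540 EBC


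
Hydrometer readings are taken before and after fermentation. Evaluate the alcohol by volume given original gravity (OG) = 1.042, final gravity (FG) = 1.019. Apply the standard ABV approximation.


ABV = (OG − FG) · 131.25
ABV = (1.042 − 1.019) · 131.25

3.0188 % ABV


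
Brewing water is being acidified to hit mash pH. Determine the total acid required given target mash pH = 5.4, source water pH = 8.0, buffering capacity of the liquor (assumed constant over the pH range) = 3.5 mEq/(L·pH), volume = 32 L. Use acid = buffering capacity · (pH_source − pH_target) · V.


acid = 3.5 · (8.0 − 5.4) · 32

291.2000 mEq


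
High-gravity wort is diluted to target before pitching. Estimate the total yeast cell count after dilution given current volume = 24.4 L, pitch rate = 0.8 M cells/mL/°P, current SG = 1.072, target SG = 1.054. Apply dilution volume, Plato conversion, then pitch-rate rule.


V_w = V·((SG_c−1)/(SG_t−1)−1);  °P = 259 − 259/SG_t;  cells = rate·(V+V_w)·°P
V_w = 24.4·((1.072−1)/(1.054−1)−1) = 8.1333
V_final = 24.4 + 8.1333 = 32.5333
°P = 259 − 259/1.054 = 13.2694
cells = 0.8·32.5333·13.2694

345.3595 billion cells


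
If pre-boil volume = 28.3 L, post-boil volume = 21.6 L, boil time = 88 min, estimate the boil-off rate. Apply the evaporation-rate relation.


rate = (V_pre − V_post) / (t_min/60)
rate = (28.3 − 21.6) / (88/60)

4.5682 L/hr
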